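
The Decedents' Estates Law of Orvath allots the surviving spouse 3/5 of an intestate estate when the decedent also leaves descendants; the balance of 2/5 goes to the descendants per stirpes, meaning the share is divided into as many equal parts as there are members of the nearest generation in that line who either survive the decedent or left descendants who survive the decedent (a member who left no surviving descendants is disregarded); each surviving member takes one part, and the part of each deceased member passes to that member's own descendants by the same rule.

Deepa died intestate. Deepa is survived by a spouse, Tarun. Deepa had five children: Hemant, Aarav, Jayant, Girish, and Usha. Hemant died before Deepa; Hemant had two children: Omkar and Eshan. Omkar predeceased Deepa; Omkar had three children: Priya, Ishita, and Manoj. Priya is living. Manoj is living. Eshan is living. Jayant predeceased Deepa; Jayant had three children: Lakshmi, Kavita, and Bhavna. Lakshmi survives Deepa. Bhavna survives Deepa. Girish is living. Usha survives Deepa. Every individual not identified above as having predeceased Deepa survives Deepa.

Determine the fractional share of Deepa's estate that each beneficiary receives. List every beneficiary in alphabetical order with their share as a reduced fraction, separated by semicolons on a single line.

Aarav 2/25; Bhavna 2/75; Eshan 1/25; Girish 2/25; Ishita 1/75; Kavita 2/75; Lakshmi 2/75; Manoj 1/75; Priya 1/75; Tarun 3/5; Usha 2/25

Tarun, as surviving spouse, takes 3/5.
The remaining 2/5 passes to Deepa's descendants per stirpes.
The 2/5 is divided into 5 equal shares of 2/25 among Hemant, Aarav, Jayant, Girish, Usha.
Hemant predeceased; the 2/25 allotted to Hemant's branch passes to Hemant's issue by representation.
The 2/25 is divided into 2 equal shares of 1/25 among Omkar, Eshan.
Omkar predeceased; the 1/25 allotted to Omkar's branch passes to Omkar's issue by representation.
The 1/25 is divided into 3 equal shares of 1/75 among Priya, Ishita, Manoj.
Priya is living and takes 1/75.
Ishita is living and takes 1/75.
Manoj is living and takes 1/75.
Eshan is living and takes 1/25.
Aarav is living and takes 2/25.
Jayant predeceased; the 2/25 allotted to Jayant's branch passes to Jayant's issue by representation.
The 2/25 is divided into 3 equal shares of 2/75 among Lakshmi, Kavita, Bhavna.
Lakshmi is living and takes 2/75.
Kavita is living and takes 2/75.
Bhavna is living and takes 2/75.
Girish is living and takes 2/25.
Usha is living and takes 2/25.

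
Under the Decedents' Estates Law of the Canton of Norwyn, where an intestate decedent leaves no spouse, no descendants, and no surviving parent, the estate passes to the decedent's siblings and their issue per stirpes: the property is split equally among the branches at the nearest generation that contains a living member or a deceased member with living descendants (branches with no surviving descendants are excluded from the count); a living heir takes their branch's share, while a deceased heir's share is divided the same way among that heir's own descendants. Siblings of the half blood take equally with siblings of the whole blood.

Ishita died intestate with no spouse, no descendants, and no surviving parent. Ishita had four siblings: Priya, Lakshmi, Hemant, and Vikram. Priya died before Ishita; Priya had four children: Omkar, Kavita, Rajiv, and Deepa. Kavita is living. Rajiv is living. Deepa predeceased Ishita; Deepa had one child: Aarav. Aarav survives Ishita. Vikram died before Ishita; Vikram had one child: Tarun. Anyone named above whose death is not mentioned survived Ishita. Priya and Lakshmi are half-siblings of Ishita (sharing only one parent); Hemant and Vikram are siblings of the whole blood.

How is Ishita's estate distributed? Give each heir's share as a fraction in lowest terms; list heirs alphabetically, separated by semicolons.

Aarav 1/16; Hemant 1/4; Kavita 1/16; Lakshmi 1/4; Omkar 1/16; Rajiv 1/16; Tarun 1/4

No spouse, descendants, or parent survives, so the estate passes to Ishita's siblings per stirpes.
Half-blood and whole-blood siblings take equally under the stated rule.
The estate is divided into 4 equal shares of 1/4 among Priya, Lakshmi, Hemant, Vikram.
Priya predeceased; the 1/4 allotted to Priya's branch passes to Priya's issue by representation.
The 1/4 is divided into 4 equal shares of 1/16 among Omkar, Kavita, Rajiv, Deepa.
Omkar is living and takes 1/16.
Kavita is living and takes 1/16.
Rajiv is living and takes 1/16.
Deepa predeceased; the 1/16 allotted to Deepa's branch passes to Deepa's issue by representation.
Aarav is the sole taker at this level and receives the full 1/16.
Lakshmi is living and takes 1/4.
Hemant is living and takes 1/4.
Vikram predeceased; the 1/4 allotted to Vikram's branch passes to Vikram's issue by representation.
Tarun is the sole taker at this level and receives the full 1/4.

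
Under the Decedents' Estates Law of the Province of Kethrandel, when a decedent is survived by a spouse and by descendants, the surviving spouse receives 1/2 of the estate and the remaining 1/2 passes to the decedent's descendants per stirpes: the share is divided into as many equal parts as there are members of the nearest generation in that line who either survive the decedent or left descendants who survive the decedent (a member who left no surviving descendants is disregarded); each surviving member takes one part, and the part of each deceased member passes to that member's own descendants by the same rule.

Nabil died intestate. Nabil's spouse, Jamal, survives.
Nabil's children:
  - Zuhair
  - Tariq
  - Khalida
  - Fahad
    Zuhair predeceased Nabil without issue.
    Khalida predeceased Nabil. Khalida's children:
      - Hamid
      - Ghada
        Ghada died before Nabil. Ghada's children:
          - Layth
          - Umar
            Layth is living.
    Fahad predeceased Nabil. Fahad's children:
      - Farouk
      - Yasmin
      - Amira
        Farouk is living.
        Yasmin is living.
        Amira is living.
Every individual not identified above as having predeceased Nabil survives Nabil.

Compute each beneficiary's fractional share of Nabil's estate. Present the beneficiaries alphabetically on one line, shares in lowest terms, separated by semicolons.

Amira 1/18; Farouk 1/18; Hamid 1/12; Jamal 1/2; Layth 1/24; Tariq 1/6; Umar 1/24; Yasmin 1/18

Jamal, as surviving spouse, takes 1/2.
The remaining 1/2 passes to Nabil's descendants per stirpes.
Zuhair left no surviving issue, so that branch lapses and is disregarded.
The 1/2 is divided into 3 equal shares of 1/6 among Tariq, Khalida, Fahad.
Tariq is living and takes 1/6.
Khalida predeceased; the 1/6 allotted to Khalida's branch passes to Khalida's issue by representation.
The 1/6 is divided into 2 equal shares of 1/12 among Hamid, Ghada.
Hamid is living and takes 1/12.
Ghada predeceased; the 1/12 allotted to Ghada's branch passes to Ghada's issue by representation.
The 1/12 is divided into 2 equal shares of 1/24 among Layth, Umar.
Layth is living and takes 1/24.
Umar is living and takes 1/24.
Fahad predeceased; the 1/6 allotted to Fahad's branch passes to Fahad's issue by representation.
The 1/6 is divided into 3 equal shares of 1/18 among Farouk, Yasmin, Amira.
Farouk is living and takes 1/18.
Yasmin is living and takes 1/18.
Amira is living and takes 1/18.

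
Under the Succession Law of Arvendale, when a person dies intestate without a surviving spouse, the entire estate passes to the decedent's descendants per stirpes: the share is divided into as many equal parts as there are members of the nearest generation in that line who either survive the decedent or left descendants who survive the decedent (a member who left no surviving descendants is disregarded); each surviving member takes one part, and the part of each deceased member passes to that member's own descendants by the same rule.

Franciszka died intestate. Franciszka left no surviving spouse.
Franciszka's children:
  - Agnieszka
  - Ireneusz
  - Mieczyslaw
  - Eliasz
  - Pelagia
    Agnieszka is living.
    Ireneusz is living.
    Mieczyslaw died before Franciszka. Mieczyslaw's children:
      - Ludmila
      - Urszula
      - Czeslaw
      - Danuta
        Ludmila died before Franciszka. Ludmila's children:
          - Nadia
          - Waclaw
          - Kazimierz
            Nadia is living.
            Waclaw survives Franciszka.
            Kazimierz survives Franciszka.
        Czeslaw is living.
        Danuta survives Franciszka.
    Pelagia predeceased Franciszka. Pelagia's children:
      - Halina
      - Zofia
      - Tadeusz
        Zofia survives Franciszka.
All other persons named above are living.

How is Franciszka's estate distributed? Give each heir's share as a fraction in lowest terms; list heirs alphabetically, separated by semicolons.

Agnieszka 1/5; Czeslaw 1/20; Danuta 1/20; Eliasz 1/5; Halina 1/15; Ireneusz 1/5; Kazimierz 1/60; Nadia 1/60; Tadeusz 1/15; Urszula 1/20; Waclaw 1/60; Zofia 1/15

There is no surviving spouse, so the entire estate passes to Franciszka's descendants per stirpes.
The estate is divided into 5 equal shares of 1/5 among Agnieszka, Ireneusz, Mieczyslaw, Eliasz, Pelagia.
Agnieszka is living and takes 1/5.
Ireneusz is living and takes 1/5.
Mieczyslaw predeceased; the 1/5 allotted to Mieczyslaw's branch passes to Mieczyslaw's issue by representation.
The 1/5 is divided into 4 equal shares of 1/20 among Ludmila, Urszula, Czeslaw, Danuta.
Ludmila predeceased; the 1/20 allotted to Ludmila's branch passes to Ludmila's issue by representation.
The 1/20 is divided into 3 equal shares of 1/60 among Nadia, Waclaw, Kazimierz.
Nadia is living and takes 1/60.
Waclaw is living and takes 1/60.
Kazimierz is living and takes 1/60.
Urszula is living and takes 1/20.
Czeslaw is living and takes 1/20.
Danuta is living and takes 1/20.
Eliasz is living and takes 1/5.
Pelagia predeceased; the 1/5 allotted to Pelagia's branch passes to Pelagia's issue by representation.
The 1/5 is divided into 3 equal shares of 1/15 among Halina, Zofia, Tadeusz.
Halina is living and takes 1/15.
Zofia is living and takes 1/15.
Tadeusz is living and takes 1/15.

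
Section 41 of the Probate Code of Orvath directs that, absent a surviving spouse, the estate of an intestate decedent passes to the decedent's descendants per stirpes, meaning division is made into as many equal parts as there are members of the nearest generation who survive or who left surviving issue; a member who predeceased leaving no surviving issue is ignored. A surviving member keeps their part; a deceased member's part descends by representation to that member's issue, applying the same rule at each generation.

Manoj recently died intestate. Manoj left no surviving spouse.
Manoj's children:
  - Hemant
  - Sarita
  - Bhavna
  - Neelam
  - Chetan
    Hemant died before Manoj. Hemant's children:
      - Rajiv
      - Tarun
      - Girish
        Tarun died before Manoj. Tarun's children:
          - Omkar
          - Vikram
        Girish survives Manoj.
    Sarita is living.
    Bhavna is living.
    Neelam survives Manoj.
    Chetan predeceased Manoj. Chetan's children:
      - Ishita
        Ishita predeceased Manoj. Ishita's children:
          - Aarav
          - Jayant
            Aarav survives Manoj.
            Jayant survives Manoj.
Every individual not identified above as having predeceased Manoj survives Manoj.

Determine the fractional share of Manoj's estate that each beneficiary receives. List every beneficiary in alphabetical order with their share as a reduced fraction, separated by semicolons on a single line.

There is no surviving spouse, so the entire estate passes to Manoj's descendants per stirpes.
The estate is divided into 5 equal shares of 1/5 among Hemant, Sarita, Bhavna, Neelam, Chetan.
Hemant predeceased; the 1/5 allotted to Hemant's branch passes to Hemant's issue by representation.
The 1/5 is divided into 3 equal shares of 1/15 among Rajiv, Tarun, Girish.
Rajiv is living and takes 1/15.
Tarun predeceased; the 1/15 allotted to Tarun's branch passes to Tarun's issue by representation.
The 1/15 is divided into 2 equal shares of 1/30 among Omkar, Vikram.
Omkar is living and takes 1/30.
Vikram is living and takes 1/30.
Girish is living and takes 1/15.
Sarita is living and takes 1/5.
Bhavna is living and takes 1/5.
Neelam is living and takes 1/5.
Chetan predeceased; the 1/5 allotted to Chetan's branch passes to Chetan's issue by representation.
Ishita's line is the sole branch at this level, so the full 1/5 passes to Ishita's issue by representation.
The 1/5 is divided into 2 equal shares of 1/10 among Aarav, Jayant.
Aarav is living and takes 1/10.
Jayant is living and takes 1/10.

Aarav 1/10; Bhavna 1/5; Girish 1/15; Jayant 1/10; Neelam 1/5; Omkar 1/30; Rajiv 1/15; Sarita 1/5; Vikram 1/30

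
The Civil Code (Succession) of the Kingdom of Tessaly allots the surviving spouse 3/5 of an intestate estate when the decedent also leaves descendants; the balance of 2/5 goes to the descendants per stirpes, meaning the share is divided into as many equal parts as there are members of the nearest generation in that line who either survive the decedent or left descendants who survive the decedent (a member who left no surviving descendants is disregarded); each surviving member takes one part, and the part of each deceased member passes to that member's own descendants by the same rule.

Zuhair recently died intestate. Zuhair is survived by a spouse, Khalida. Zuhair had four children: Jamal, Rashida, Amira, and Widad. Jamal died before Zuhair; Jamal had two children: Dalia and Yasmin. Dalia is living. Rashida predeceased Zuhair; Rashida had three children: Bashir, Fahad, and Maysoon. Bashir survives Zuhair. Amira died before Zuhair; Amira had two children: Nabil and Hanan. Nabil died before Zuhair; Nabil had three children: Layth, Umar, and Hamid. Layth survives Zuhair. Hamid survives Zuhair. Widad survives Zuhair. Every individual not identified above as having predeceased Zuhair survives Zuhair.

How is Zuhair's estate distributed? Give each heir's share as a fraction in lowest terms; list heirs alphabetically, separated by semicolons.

Bashir 1/30; Dalia 1/20; Fahad 1/30; Hamid 1/60; Hanan 1/20; Khalida 3/5; Layth 1/60; Maysoon 1/30; Umar 1/60; Widad 1/10; Yasmin 1/20

Khalida, as surviving spouse, takes 3/5.
The remaining 2/5 passes to Zuhair's descendants per stirpes.
The 2/5 is divided into 4 equal shares of 1/10 among Jamal, Rashida, Amira, Widad.
Jamal predeceased; the 1/10 allotted to Jamal's branch passes to Jamal's issue by representation.
The 1/10 is divided into 2 equal shares of 1/20 among Dalia, Yasmin.
Dalia is living and takes 1/20.
Yasmin is living and takes 1/20.
Rashida predeceased; the 1/10 allotted to Rashida's branch passes to Rashida's issue by representation.
The 1/10 is divided into 3 equal shares of 1/30 among Bashir, Fahad, Maysoon.
Bashir is living and takes 1/30.
Fahad is living and takes 1/30.
Maysoon is living and takes 1/30.
Amira predeceased; the 1/10 allotted to Amira's branch passes to Amira's issue by representation.
The 1/10 is divided into 2 equal shares of 1/20 among Nabil, Hanan.
Nabil predeceased; the 1/20 allotted to Nabil's branch passes to Nabil's issue by representation.
The 1/20 is divided into 3 equal shares of 1/60 among Layth, Umar, Hamid.
Layth is living and takes 1/60.
Umar is living and takes 1/60.
Hamid is living and takes 1/60.
Hanan is living and takes 1/20.
Widad is living and takes 1/10.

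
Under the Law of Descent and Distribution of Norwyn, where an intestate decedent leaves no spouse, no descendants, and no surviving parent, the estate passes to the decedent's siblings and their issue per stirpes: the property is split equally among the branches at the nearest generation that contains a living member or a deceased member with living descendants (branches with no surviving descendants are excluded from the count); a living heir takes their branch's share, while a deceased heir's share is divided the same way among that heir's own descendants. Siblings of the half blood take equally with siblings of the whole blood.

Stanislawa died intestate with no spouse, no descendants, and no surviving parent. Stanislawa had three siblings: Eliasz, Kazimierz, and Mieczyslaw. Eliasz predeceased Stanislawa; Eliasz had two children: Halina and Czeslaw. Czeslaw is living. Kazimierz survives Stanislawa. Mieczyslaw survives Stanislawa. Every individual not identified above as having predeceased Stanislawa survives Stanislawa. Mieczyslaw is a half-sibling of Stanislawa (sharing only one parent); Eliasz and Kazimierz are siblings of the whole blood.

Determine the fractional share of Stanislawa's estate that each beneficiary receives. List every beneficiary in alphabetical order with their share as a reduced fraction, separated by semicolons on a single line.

No spouse, descendants, or parent survives, so the estate passes to Stanislawa's siblings per stirpes.
Half-blood and whole-blood siblings take equally under the stated rule.
The estate is divided into 3 equal shares of 1/3 among Eliasz, Kazimierz, Mieczyslaw.
Eliasz predeceased; the 1/3 allotted to Eliasz's branch passes to Eliasz's issue by representation.
The 1/3 is divided into 2 equal shares of 1/6 among Halina, Czeslaw.
Halina is living and takes 1/6.
Czeslaw is living and takes 1/6.
Kazimierz is living and takes 1/3.
Mieczyslaw is living and takes 1/3.

Czeslaw 1/6; Halina 1/6; Kazimierz 1/3; Mieczyslaw 1/3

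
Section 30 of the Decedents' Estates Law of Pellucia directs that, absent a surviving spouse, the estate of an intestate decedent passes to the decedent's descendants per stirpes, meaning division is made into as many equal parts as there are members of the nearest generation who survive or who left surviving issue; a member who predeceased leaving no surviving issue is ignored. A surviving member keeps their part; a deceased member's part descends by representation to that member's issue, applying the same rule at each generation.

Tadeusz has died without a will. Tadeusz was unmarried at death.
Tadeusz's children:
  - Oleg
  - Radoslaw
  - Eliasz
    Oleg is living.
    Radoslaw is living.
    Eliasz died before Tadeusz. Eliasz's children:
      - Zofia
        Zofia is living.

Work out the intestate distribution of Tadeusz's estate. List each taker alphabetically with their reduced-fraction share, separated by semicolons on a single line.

There is no surviving spouse, so the entire estate passes to Tadeusz's descendants per stirpes.
The estate is divided into 3 equal shares of 1/3 among Oleg, Radoslaw, Eliasz.
Oleg is living and takes 1/3.
Radoslaw is living and takes 1/3.
Eliasz predeceased; the 1/3 allotted to Eliasz's branch passes to Eliasz's issue by representation.
Zofia is the sole taker at this level and receives the full 1/3.

Oleg 1/3; Radoslaw 1/3; Zofia 1/3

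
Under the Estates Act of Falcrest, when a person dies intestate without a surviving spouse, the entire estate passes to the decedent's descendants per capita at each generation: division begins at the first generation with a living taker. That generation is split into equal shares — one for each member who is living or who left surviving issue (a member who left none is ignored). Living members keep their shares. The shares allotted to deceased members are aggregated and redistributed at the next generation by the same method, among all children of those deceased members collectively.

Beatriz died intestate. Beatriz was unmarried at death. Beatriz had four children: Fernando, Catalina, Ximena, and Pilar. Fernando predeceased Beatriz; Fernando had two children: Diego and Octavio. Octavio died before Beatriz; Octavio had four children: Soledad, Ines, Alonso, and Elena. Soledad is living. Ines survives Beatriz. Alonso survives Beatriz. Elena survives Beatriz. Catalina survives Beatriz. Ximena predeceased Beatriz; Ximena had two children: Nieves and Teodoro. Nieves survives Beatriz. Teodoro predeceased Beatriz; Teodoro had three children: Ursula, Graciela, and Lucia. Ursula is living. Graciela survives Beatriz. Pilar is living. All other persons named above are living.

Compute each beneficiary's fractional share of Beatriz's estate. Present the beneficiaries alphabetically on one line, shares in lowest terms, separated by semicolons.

There is no surviving spouse, so the entire estate passes to Beatriz's descendants per capita at each generation.
At generation 1 (Fernando, Catalina, Ximena, Pilar) there are 4 shares of (1)/4 = 1/4 each.
Living: Catalina and Pilar — each takes 1/4.
Deceased: Fernando and Ximena. Their combined 1/2 is pooled and carried to generation 2.
At generation 2 (Diego, Octavio, Nieves, Teodoro) there are 4 shares of (1/2)/4 = 1/8 each.
Living: Diego and Nieves — each takes 1/8.
Deceased: Octavio and Teodoro. Their combined 1/4 is pooled and carried to generation 3.
At generation 3 (Soledad, Ines, Alonso, Elena, Ursula, Graciela, Lucia) there are 7 shares of (1/4)/7 = 1/28 each.
Living: Soledad, Ines, Alonso, Elena, Ursula, Graciela, and Lucia — each takes 1/28.

Alonso 1/28; Catalina 1/4; Diego 1/8; Elena 1/28; Graciela 1/28; Ines 1/28; Lucia 1/28; Nieves 1/8; Pilar 1/4; Soledad 1/28; Ursula 1/28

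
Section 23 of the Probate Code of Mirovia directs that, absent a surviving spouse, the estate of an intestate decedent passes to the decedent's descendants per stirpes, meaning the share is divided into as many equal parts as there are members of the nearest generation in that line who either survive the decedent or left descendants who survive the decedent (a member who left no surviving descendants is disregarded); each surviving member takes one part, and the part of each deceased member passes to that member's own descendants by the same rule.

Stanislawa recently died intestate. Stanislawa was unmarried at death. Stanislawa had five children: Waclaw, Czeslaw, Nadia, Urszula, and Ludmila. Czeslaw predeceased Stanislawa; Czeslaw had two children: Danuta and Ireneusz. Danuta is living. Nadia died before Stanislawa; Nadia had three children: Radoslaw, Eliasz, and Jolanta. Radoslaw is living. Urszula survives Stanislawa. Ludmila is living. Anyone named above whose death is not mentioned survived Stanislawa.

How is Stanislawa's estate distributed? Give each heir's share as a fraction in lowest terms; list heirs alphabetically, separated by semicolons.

There is no surviving spouse, so the entire estate passes to Stanislawa's descendants per stirpes.
The estate is divided into 5 equal shares of 1/5 among Waclaw, Czeslaw, Nadia, Urszula, Ludmila.
Waclaw is living and takes 1/5.
Czeslaw predeceased; the 1/5 allotted to Czeslaw's branch passes to Czeslaw's issue by representation.
The 1/5 is divided into 2 equal shares of 1/10 among Danuta, Ireneusz.
Danuta is living and takes 1/10.
Ireneusz is living and takes 1/10.
Nadia predeceased; the 1/5 allotted to Nadia's branch passes to Nadia's issue by representation.
The 1/5 is divided into 3 equal shares of 1/15 among Radoslaw, Eliasz, Jolanta.
Radoslaw is living and takes 1/15.
Eliasz is living and takes 1/15.
Jolanta is living and takes 1/15.
Urszula is living and takes 1/5.
Ludmila is living and takes 1/5.

Danuta 1/10; Eliasz 1/15; Ireneusz 1/10; Jolanta 1/15; Ludmila 1/5; Radoslaw 1/15; Urszula 1/5; Waclaw 1/5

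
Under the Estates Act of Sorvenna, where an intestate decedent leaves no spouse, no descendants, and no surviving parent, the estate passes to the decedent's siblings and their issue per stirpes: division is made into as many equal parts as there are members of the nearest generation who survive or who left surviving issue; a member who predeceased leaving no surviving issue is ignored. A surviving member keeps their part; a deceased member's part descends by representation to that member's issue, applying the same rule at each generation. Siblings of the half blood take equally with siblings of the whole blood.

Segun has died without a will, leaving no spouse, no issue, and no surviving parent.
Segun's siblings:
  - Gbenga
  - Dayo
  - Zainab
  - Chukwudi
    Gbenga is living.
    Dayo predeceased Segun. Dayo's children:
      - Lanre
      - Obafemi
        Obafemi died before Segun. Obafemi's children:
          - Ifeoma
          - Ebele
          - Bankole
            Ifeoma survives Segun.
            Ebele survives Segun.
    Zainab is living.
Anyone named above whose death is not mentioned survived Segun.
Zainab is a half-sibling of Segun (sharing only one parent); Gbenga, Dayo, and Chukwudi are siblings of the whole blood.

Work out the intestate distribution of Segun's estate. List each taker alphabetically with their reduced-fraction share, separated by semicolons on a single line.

Bankole 1/24; Chukwudi 1/4; Ebele 1/24; Gbenga 1/4; Ifeoma 1/24; Lanre 1/8; Zainab 1/4

No spouse, descendants, or parent survives, so the estate passes to Segun's siblings per stirpes.
Half-blood and whole-blood siblings take equally under the stated rule.
The estate is divided into 4 equal shares of 1/4 among Gbenga, Dayo, Zainab, Chukwudi.
Gbenga is living and takes 1/4.
Dayo predeceased; the 1/4 allotted to Dayo's branch passes to Dayo's issue by representation.
The 1/4 is divided into 2 equal shares of 1/8 among Lanre, Obafemi.
Lanre is living and takes 1/8.
Obafemi predeceased; the 1/8 allotted to Obafemi's branch passes to Obafemi's issue by representation.
The 1/8 is divided into 3 equal shares of 1/24 among Ifeoma, Ebele, Bankole.
Ifeoma is living and takes 1/24.
Ebele is living and takes 1/24.
Bankole is living and takes 1/24.
Zainab is living and takes 1/4.
Chukwudi is living and takes 1/4.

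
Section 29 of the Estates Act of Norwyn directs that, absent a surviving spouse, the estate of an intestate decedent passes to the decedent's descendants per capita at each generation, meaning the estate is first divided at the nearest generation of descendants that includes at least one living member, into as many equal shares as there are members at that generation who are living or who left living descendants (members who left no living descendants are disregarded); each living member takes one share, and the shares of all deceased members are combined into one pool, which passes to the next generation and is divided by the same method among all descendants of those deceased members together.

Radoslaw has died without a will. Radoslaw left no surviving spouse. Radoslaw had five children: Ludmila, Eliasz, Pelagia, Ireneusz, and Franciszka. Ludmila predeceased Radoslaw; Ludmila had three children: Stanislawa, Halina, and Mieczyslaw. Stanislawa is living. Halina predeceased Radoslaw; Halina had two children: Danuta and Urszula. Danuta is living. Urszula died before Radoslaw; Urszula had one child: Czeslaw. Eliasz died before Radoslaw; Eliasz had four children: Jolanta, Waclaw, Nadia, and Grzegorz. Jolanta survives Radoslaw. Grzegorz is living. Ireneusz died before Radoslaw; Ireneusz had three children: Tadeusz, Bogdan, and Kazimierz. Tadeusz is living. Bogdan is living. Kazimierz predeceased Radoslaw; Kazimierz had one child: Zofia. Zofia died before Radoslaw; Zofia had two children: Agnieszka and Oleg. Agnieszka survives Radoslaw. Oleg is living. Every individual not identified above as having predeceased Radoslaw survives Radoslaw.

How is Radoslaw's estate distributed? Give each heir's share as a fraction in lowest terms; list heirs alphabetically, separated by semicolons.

Agnieszka 2/75; Bogdan 3/50; Czeslaw 2/75; Danuta 1/25; Franciszka 1/5; Grzegorz 3/50; Jolanta 3/50; Mieczyslaw 3/50; Nadia 3/50; Oleg 2/75; Pelagia 1/5; Stanislawa 3/50; Tadeusz 3/50; Waclaw 3/50

There is no surviving spouse, so the entire estate passes to Radoslaw's descendants per capita at each generation.
At generation 1 (Ludmila, Eliasz, Pelagia, Ireneusz, Franciszka) there are 5 shares of (1)/5 = 1/5 each.
Living: Pelagia and Franciszka — each takes 1/5.
Deceased: Ludmila, Eliasz, and Ireneusz. Their combined 3/5 is pooled and carried to generation 2.
At generation 2 (Stanislawa, Halina, Mieczyslaw, Jolanta, Waclaw, Nadia, Grzegorz, Tadeusz, Bogdan, Kazimierz) there are 10 shares of (3/5)/10 = 3/50 each.
Living: Stanislawa, Mieczyslaw, Jolanta, Waclaw, Nadia, Grzegorz, Tadeusz, and Bogdan — each takes 3/50.
Deceased: Halina and Kazimierz. Their combined 3/25 is pooled and carried to generation 3.
At generation 3 (Danuta, Urszula, Zofia) there are 3 shares of (3/25)/3 = 1/25 each.
Living: Danuta — each takes 1/25.
Deceased: Urszula and Zofia. Their combined 2/25 is pooled and carried to generation 4.
At generation 4 (Czeslaw, Agnieszka, Oleg) there are 3 shares of (2/25)/3 = 2/75 each.
Living: Czeslaw, Agnieszka, and Oleg — each takes 2/75.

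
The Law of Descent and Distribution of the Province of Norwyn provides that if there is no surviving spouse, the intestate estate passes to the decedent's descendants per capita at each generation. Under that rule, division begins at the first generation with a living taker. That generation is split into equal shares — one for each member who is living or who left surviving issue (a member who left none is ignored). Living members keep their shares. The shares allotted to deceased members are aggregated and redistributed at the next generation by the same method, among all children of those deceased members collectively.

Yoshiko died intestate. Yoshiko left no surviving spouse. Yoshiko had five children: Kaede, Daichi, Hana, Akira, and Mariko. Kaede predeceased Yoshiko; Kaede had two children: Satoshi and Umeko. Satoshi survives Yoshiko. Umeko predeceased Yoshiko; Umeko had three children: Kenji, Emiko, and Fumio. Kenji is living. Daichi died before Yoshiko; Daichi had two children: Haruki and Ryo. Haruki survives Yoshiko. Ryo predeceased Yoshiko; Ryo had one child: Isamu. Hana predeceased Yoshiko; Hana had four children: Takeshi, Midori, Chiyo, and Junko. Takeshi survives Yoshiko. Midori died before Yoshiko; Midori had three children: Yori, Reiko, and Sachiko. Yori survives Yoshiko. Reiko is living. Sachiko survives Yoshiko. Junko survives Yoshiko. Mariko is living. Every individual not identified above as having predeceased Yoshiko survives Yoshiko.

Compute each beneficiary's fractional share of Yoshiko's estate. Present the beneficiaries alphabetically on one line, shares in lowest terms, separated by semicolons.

Akira 1/5; Chiyo 3/40; Emiko 9/280; Fumio 9/280; Haruki 3/40; Isamu 9/280; Junko 3/40; Kenji 9/280; Mariko 1/5; Reiko 9/280; Sachiko 9/280; Satoshi 3/40; Takeshi 3/40; Yori 9/280

There is no surviving spouse, so the entire estate passes to Yoshiko's descendants per capita at each generation.
At generation 1 (Kaede, Daichi, Hana, Akira, Mariko) there are 5 shares of (1)/5 = 1/5 each.
Living: Akira and Mariko — each takes 1/5.
Deceased: Kaede, Daichi, and Hana. Their combined 3/5 is pooled and carried to generation 2.
At generation 2 (Satoshi, Umeko, Haruki, Ryo, Takeshi, Midori, Chiyo, Junko) there are 8 shares of (3/5)/8 = 3/40 each.
Living: Satoshi, Haruki, Takeshi, Chiyo, and Junko — each takes 3/40.
Deceased: Umeko, Ryo, and Midori. Their combined 9/40 is pooled and carried to generation 3.
At generation 3 (Kenji, Emiko, Fumio, Isamu, Yori, Reiko, Sachiko) there are 7 shares of (9/40)/7 = 9/280 each.
Living: Kenji, Emiko, Fumio, Isamu, Yori, Reiko, and Sachiko — each takes 9/280.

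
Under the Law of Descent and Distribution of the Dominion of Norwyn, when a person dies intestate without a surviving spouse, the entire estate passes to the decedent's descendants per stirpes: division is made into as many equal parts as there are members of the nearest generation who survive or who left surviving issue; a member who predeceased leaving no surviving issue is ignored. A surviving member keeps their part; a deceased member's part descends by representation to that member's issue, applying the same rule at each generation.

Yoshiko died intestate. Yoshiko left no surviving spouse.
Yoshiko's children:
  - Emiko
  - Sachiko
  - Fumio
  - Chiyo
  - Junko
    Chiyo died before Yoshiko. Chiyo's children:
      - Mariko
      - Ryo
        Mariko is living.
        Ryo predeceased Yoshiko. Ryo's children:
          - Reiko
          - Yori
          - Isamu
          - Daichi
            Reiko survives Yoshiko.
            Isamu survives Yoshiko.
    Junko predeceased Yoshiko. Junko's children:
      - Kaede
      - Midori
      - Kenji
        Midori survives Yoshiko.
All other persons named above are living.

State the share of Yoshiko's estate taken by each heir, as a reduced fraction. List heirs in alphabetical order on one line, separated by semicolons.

There is no surviving spouse, so the entire estate passes to Yoshiko's descendants per stirpes.
The estate is divided into 5 equal shares of 1/5 among Emiko, Sachiko, Fumio, Chiyo, Junko.
Emiko is living and takes 1/5.
Sachiko is living and takes 1/5.
Fumio is living and takes 1/5.
Chiyo predeceased; the 1/5 allotted to Chiyo's branch passes to Chiyo's issue by representation.
The 1/5 is divided into 2 equal shares of 1/10 among Mariko, Ryo.
Mariko is living and takes 1/10.
Ryo predeceased; the 1/10 allotted to Ryo's branch passes to Ryo's issue by representation.
The 1/10 is divided into 4 equal shares of 1/40 among Reiko, Yori, Isamu, Daichi.
Reiko is living and takes 1/40.
Yori is living and takes 1/40.
Isamu is living and takes 1/40.
Daichi is living and takes 1/40.
Junko predeceased; the 1/5 allotted to Junko's branch passes to Junko's issue by representation.
The 1/5 is divided into 3 equal shares of 1/15 among Kaede, Midori, Kenji.
Kaede is living and takes 1/15.
Midori is living and takes 1/15.
Kenji is living and takes 1/15.

Daichi 1/40; Emiko 1/5; Fumio 1/5; Isamu 1/40; Kaede 1/15; Kenji 1/15; Mariko 1/10; Midori 1/15; Reiko 1/40; Sachiko 1/5; Yori 1/40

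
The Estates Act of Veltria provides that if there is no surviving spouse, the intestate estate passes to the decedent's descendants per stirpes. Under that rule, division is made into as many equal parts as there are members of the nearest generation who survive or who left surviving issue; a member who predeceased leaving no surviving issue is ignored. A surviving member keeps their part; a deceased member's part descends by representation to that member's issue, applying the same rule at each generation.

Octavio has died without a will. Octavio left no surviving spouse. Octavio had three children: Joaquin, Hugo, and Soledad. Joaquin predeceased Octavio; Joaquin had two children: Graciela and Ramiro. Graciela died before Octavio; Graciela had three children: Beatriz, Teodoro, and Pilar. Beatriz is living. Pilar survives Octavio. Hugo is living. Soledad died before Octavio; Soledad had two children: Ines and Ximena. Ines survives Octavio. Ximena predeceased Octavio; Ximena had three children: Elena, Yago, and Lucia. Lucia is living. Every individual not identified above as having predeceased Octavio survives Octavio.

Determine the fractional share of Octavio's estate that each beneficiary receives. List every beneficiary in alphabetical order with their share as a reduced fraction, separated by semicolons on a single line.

There is no surviving spouse, so the entire estate passes to Octavio's descendants per stirpes.
The estate is divided into 3 equal shares of 1/3 among Joaquin, Hugo, Soledad.
Joaquin predeceased; the 1/3 allotted to Joaquin's branch passes to Joaquin's issue by representation.
The 1/3 is divided into 2 equal shares of 1/6 among Graciela, Ramiro.
Graciela predeceased; the 1/6 allotted to Graciela's branch passes to Graciela's issue by representation.
The 1/6 is divided into 3 equal shares of 1/18 among Beatriz, Teodoro, Pilar.
Beatriz is living and takes 1/18.
Teodoro is living and takes 1/18.
Pilar is living and takes 1/18.
Ramiro is living and takes 1/6.
Hugo is living and takes 1/3.
Soledad predeceased; the 1/3 allotted to Soledad's branch passes to Soledad's issue by representation.
The 1/3 is divided into 2 equal shares of 1/6 among Ines, Ximena.
Ines is living and takes 1/6.
Ximena predeceased; the 1/6 allotted to Ximena's branch passes to Ximena's issue by representation.
The 1/6 is divided into 3 equal shares of 1/18 among Elena, Yago, Lucia.
Elena is living and takes 1/18.
Yago is living and takes 1/18.
Lucia is living and takes 1/18.

Beatriz 1/18; Elena 1/18; Hugo 1/3; Ines 1/6; Lucia 1/18; Pilar 1/18; Ramiro 1/6; Teodoro 1/18; Yago 1/18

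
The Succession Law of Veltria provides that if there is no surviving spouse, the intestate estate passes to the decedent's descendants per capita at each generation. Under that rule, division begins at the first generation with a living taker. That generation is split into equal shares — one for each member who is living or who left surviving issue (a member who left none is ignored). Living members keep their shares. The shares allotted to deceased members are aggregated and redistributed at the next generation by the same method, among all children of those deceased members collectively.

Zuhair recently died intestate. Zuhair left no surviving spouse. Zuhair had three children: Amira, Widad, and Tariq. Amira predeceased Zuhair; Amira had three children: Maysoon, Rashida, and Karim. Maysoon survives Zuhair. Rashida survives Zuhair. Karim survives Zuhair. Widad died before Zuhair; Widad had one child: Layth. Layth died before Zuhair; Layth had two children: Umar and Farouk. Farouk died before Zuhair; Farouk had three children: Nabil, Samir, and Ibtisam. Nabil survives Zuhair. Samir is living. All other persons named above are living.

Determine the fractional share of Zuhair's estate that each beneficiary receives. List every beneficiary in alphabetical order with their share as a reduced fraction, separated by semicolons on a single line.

There is no surviving spouse, so the entire estate passes to Zuhair's descendants per capita at each generation.
At generation 1 (Amira, Widad, Tariq) there are 3 shares of (1)/3 = 1/3 each.
Living: Tariq — each takes 1/3.
Deceased: Amira and Widad. Their combined 2/3 is pooled and carried to generation 2.
At generation 2 (Maysoon, Rashida, Karim, Layth) there are 4 shares of (2/3)/4 = 1/6 each.
Living: Maysoon, Rashida, and Karim — each takes 1/6.
Deceased: Layth. That 1/6 share is carried to generation 3.
At generation 3 (Umar, Farouk) there are 2 shares of (1/6)/2 = 1/12 each.
Living: Umar — each takes 1/12.
Deceased: Farouk. That 1/12 share is carried to generation 4.
At generation 4 (Nabil, Samir, Ibtisam) there are 3 shares of (1/12)/3 = 1/36 each.
Living: Nabil, Samir, and Ibtisam — each takes 1/36.

Ibtisam 1/36; Karim 1/6; Maysoon 1/6; Nabil 1/36; Rashida 1/6; Samir 1/36; Tariq 1/3; Umar 1/12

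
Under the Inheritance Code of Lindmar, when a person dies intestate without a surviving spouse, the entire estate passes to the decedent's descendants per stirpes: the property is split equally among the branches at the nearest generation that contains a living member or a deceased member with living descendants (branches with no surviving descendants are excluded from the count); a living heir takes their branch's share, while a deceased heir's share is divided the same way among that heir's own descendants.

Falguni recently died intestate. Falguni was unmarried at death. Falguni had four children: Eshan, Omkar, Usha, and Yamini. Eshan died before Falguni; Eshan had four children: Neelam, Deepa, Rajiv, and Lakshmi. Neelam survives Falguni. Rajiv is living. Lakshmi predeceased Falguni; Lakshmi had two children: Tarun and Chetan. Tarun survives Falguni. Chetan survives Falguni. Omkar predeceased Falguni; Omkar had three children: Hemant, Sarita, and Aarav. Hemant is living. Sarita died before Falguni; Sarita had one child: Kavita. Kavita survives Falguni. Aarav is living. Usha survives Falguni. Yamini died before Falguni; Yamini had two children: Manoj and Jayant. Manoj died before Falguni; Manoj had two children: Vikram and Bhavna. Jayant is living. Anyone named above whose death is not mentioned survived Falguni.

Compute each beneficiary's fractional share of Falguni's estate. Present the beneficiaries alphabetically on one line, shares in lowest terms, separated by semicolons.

There is no surviving spouse, so the entire estate passes to Falguni's descendants per stirpes.
The estate is divided into 4 equal shares of 1/4 among Eshan, Omkar, Usha, Yamini.
Eshan predeceased; the 1/4 allotted to Eshan's branch passes to Eshan's issue by representation.
The 1/4 is divided into 4 equal shares of 1/16 among Neelam, Deepa, Rajiv, Lakshmi.
Neelam is living and takes 1/16.
Deepa is living and takes 1/16.
Rajiv is living and takes 1/16.
Lakshmi predeceased; the 1/16 allotted to Lakshmi's branch passes to Lakshmi's issue by representation.
The 1/16 is divided into 2 equal shares of 1/32 among Tarun, Chetan.
Tarun is living and takes 1/32.
Chetan is living and takes 1/32.
Omkar predeceased; the 1/4 allotted to Omkar's branch passes to Omkar's issue by representation.
The 1/4 is divided into 3 equal shares of 1/12 among Hemant, Sarita, Aarav.
Hemant is living and takes 1/12.
Sarita predeceased; the 1/12 allotted to Sarita's branch passes to Sarita's issue by representation.
Kavita is the sole taker at this level and receives the full 1/12.
Aarav is living and takes 1/12.
Usha is living and takes 1/4.
Yamini predeceased; the 1/4 allotted to Yamini's branch passes to Yamini's issue by representation.
The 1/4 is divided into 2 equal shares of 1/8 among Manoj, Jayant.
Manoj predeceased; the 1/8 allotted to Manoj's branch passes to Manoj's issue by representation.
The 1/8 is divided into 2 equal shares of 1/16 among Vikram, Bhavna.
Vikram is living and takes 1/16.
Bhavna is living and takes 1/16.
Jayant is living and takes 1/8.

Aarav 1/12; Bhavna 1/16; Chetan 1/32; Deepa 1/16; Hemant 1/12; Jayant 1/8; Kavita 1/12; Neelam 1/16; Rajiv 1/16; Tarun 1/32; Usha 1/4; Vikram 1/16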